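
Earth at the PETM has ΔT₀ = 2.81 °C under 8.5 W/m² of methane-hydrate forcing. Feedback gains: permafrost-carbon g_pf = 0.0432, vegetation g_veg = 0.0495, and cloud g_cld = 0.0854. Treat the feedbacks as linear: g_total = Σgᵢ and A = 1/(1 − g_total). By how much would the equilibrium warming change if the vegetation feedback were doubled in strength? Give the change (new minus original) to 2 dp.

Original: g = 0.1781, ΔT = 2.81/(1−0.1781) = 3.4189 °C.
With doubled vegetation: g' = 0.2276, ΔT' = 2.81/(1−0.2276) = 3.6380 °C.
Change = 3.6380 − 3.4189 = 0.22 °C.

0.22 °C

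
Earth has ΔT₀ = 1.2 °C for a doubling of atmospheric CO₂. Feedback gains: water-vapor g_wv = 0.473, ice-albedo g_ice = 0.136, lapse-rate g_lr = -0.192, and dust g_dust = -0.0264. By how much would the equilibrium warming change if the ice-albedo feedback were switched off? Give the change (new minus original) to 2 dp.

-0.36 °C

Original: g = 0.3906, ΔT = 1.2/(1−0.3906) = 1.9691 °C.
Without ice-albedo: g' = 0.2546, ΔT' = 1.2/(1−0.2546) = 1.6099 °C.
Change = 1.6099 − 1.9691 = -0.36 °C.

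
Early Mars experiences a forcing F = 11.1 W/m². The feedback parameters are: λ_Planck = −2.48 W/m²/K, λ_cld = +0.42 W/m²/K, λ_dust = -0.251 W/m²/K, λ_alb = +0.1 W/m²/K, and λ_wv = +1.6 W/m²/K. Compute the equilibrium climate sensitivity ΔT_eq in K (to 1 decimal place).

Net feedback parameter λ = (−2.48) + (+0.42) + (-0.251) + (+0.1) + (+1.6) = -0.611 W/m²/K.
ΔT = −F/λ = −11.1/(-0.611) = 18.2 K.

18.2 K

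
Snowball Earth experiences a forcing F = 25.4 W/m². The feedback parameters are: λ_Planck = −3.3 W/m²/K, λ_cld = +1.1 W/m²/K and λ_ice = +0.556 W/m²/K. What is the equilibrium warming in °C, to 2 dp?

15.45 °C

Net feedback parameter λ = (−3.3) + (+1.1) + (+0.556) = -1.644 W/m²/K.
ΔT = −F/λ = −25.4/(-1.644) = 15.45 °C.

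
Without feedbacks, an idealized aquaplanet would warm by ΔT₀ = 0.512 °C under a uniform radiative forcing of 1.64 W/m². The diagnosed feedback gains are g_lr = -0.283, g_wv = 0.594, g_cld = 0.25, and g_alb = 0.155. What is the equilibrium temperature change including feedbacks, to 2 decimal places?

1.80 °C

Total gain g = -0.283 + 0.594 + 0.25 + 0.155 = 0.716.
Amplification A = 1/(1 − 0.716) = 3.521.
ΔT = 0.512 × 3.521 = 1.80 °C.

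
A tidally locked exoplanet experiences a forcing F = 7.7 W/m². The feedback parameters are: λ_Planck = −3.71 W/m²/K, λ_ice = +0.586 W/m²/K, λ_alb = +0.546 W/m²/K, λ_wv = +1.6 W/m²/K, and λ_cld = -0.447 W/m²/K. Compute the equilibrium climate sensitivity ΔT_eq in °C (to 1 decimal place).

5.4 °C

Net feedback parameter λ = (−3.71) + (+0.586) + (+0.546) + (+1.6) + (-0.447) = -1.425 W/m²/K.
ΔT = −F/λ = −7.7/(-1.425) = 5.4 °C.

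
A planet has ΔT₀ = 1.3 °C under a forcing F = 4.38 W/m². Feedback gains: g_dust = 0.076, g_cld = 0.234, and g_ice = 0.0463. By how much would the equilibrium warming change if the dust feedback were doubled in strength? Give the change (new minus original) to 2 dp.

Original: g = 0.3563, ΔT = 1.3/(1−0.3563) = 2.0196 °C.
With doubled dust: g' = 0.4323, ΔT' = 1.3/(1−0.4323) = 2.2899 °C.
Change = 2.2899 − 2.0196 = 0.27 °C.

0.27 °C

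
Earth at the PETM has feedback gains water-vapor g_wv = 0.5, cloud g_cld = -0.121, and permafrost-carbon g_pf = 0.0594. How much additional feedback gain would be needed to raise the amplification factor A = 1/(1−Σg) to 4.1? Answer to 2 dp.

0.32

Current total gain = 0.4384.
Target gain for A = 4.1: g* = 1 − 1/4.1 = 0.7561.
Additional gain needed = 0.7561 − 0.4384 = 0.32.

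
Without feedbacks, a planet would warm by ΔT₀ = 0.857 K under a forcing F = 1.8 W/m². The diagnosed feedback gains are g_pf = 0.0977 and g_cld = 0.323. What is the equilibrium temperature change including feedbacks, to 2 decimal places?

1.48 K

Total gain g = 0.0977 + 0.323 = 0.4207.
Amplification A = 1/(1 − 0.4207) = 1.726.
ΔT = 0.857 × 1.726 = 1.48 K.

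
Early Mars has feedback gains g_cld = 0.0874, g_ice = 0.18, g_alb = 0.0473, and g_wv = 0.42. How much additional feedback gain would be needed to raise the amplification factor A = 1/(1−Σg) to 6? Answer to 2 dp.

0.10

Current total gain = 0.7347.
Target gain for A = 6: g* = 1 − 1/6 = 0.8333.
Additional gain needed = 0.8333 − 0.7347 = 0.10.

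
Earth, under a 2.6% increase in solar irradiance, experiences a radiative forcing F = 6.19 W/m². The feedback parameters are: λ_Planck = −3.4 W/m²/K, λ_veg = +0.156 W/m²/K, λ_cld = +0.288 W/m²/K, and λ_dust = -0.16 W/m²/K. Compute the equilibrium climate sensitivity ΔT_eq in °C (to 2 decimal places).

1.99 °C

Net feedback parameter λ = (−3.4) + (+0.156) + (+0.288) + (-0.16) = -3.116 W/m²/K.
ΔT = −F/λ = −6.19/(-3.116) = 1.99 °C.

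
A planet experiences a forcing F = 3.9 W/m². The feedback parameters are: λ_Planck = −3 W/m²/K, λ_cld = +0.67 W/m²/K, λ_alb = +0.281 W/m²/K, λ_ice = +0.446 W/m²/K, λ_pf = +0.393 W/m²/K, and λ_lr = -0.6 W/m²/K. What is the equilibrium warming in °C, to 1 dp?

Net feedback parameter λ = (−3) + (+0.67) + (+0.281) + (+0.446) + (+0.393) + (-0.6) = -1.81 W/m²/K.
ΔT = −F/λ = −3.9/(-1.81) = 2.2 °C.

2.2 °C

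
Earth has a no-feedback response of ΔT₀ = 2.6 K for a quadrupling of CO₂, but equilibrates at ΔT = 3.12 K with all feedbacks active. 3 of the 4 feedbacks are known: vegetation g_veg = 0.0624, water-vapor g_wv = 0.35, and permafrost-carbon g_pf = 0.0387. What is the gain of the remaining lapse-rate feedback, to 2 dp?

-0.28

Amplification A = ΔT/ΔT₀ = 3.12/2.6 = 1.2.
Total gain g = 1 − 1/A = 1 − 1/1.2 = 0.1667.
Known gains sum to 0.0624 + 0.35 + 0.0387 = 0.4511.
g_lr = 0.1667 − 0.4511 = -0.28.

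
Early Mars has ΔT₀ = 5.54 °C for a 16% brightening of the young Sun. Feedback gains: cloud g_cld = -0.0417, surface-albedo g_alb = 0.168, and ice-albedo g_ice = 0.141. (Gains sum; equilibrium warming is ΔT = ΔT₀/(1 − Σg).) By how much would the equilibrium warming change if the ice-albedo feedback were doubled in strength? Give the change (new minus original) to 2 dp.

1.80 °C

Original: g = 0.2673, ΔT = 5.54/(1−0.2673) = 7.5611 °C.
With doubled ice-albedo: g' = 0.4083, ΔT' = 5.54/(1−0.4083) = 9.3629 °C.
Change = 9.3629 − 7.5611 = 1.80 °C.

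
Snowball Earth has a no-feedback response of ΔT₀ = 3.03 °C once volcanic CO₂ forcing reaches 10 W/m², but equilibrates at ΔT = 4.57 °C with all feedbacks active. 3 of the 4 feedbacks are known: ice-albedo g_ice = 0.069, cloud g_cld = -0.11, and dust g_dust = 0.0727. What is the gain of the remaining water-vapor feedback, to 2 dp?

0.31

Amplification A = ΔT/ΔT₀ = 4.57/3.03 = 1.508.
Total gain g = 1 − 1/A = 1 − 1/1.508 = 0.3369.
Known gains sum to 0.069 − 0.11 + 0.0727 = 0.0317.
g_wv = 0.3369 − 0.0317 = 0.31.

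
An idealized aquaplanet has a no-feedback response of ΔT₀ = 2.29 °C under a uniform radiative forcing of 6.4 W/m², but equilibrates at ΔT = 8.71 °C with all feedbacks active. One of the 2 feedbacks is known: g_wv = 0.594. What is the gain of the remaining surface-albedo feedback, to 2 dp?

0.14

Amplification A = ΔT/ΔT₀ = 8.71/2.29 = 3.803.
Total gain g = 1 − 1/A = 1 − 1/3.803 = 0.737.
The known gain is 0.594.
g_alb = 0.737 − 0.594 = 0.14.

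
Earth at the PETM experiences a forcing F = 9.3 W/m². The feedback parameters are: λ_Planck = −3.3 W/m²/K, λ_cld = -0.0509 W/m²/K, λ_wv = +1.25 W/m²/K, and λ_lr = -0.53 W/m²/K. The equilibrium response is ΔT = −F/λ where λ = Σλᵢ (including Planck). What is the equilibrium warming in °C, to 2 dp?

Net feedback parameter λ = (−3.3) + (-0.0509) + (+1.25) + (-0.53) = -2.6309 W/m²/K.
ΔT = −F/λ = −9.3/(-2.6309) = 3.53 °C.

3.53 °C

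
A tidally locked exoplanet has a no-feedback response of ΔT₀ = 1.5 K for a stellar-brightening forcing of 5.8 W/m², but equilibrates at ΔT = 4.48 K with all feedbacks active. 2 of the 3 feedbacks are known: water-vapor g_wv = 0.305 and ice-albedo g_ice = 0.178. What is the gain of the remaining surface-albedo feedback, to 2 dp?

Amplification A = ΔT/ΔT₀ = 4.48/1.5 = 2.987.
Total gain g = 1 − 1/A = 1 − 1/2.987 = 0.6652.
Known gains sum to 0.305 + 0.178 = 0.483.
g_alb = 0.6652 − 0.483 = 0.18.

0.18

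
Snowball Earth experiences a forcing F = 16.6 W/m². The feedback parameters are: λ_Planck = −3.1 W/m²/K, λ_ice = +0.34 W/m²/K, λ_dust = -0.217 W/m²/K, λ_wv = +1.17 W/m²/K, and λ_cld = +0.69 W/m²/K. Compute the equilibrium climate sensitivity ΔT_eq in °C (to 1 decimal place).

14.9 °C

Net feedback parameter λ = (−3.1) + (+0.34) + (-0.217) + (+1.17) + (+0.69) = -1.117 W/m²/K.
ΔT = −F/λ = −16.6/(-1.117) = 14.9 °C.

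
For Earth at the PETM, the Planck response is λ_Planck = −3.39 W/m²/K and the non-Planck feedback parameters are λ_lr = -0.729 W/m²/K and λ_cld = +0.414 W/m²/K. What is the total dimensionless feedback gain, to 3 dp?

-0.093

Convert to gains: g_lr = -0.729/3.39 = -0.215; g_cld = 0.414/3.39 = 0.1221.
Total gain g = -0.0929.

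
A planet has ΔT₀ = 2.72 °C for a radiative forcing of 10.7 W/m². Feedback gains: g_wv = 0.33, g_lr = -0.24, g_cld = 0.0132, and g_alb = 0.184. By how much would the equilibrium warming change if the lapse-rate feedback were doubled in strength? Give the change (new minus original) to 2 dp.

-0.96 °C

Original: g = 0.2872, ΔT = 2.72/(1−0.2872) = 3.8159 °C.
With doubled lapse-rate: g' = 0.0472, ΔT' = 2.72/(1−0.0472) = 2.8547 °C.
Change = 2.8547 − 3.8159 = -0.96 °C.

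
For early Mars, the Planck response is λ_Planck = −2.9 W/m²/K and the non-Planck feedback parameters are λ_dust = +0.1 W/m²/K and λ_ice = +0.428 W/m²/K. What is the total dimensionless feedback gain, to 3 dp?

0.182

Convert to gains: g_dust = 0.1/2.9 = 0.03448; g_ice = 0.428/2.9 = 0.1476.
Total gain g = 0.18208.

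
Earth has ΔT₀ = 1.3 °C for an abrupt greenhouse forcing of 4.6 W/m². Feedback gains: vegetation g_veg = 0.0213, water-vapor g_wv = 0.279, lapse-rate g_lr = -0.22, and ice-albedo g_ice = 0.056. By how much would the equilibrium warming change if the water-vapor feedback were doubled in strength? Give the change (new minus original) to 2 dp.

0.72 °C

Original: g = 0.1363, ΔT = 1.3/(1−0.1363) = 1.5052 °C.
With doubled water-vapor: g' = 0.4153, ΔT' = 1.3/(1−0.4153) = 2.2234 °C.
Change = 2.2234 − 1.5052 = 0.72 °C.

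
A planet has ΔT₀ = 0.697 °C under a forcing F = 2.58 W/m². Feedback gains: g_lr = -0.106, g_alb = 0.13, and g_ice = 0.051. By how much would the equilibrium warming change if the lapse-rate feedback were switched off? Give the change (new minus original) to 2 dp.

Original: g = 0.075, ΔT = 0.697/(1−0.075) = 0.7535 °C.
Without lapse-rate: g' = 0.181, ΔT' = 0.697/(1−0.181) = 0.8510 °C.
Change = 0.8510 − 0.7535 = 0.10 °C.

0.10 °C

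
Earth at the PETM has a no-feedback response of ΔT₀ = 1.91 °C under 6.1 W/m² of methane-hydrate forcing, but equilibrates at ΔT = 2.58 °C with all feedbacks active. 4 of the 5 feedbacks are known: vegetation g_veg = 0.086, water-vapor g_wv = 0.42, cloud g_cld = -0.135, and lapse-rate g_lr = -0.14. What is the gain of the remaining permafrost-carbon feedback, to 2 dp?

0.03

Amplification A = ΔT/ΔT₀ = 2.58/1.91 = 1.351.
Total gain g = 1 − 1/A = 1 − 1/1.351 = 0.2598.
Known gains sum to 0.086 + 0.42 − 0.135 − 0.14 = 0.231.
g_pf = 0.2598 − 0.231 = 0.03.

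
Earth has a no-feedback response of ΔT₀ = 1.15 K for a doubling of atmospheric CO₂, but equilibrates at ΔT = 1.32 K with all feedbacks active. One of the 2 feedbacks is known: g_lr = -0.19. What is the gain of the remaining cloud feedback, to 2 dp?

Amplification A = ΔT/ΔT₀ = 1.32/1.15 = 1.148.
Total gain g = 1 − 1/A = 1 − 1/1.148 = 0.1289.
The known gain is -0.19.
g_cld = 0.1289 + 0.19 = 0.32.

0.32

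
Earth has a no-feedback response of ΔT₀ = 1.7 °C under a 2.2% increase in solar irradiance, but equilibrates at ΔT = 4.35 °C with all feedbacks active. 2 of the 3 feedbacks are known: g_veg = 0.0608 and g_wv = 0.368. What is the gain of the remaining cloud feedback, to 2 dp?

Amplification A = ΔT/ΔT₀ = 4.35/1.7 = 2.559.
Total gain g = 1 − 1/A = 1 − 1/2.559 = 0.6092.
Known gains sum to 0.0608 + 0.368 = 0.4288.
g_cld = 0.6092 − 0.4288 = 0.18.

0.18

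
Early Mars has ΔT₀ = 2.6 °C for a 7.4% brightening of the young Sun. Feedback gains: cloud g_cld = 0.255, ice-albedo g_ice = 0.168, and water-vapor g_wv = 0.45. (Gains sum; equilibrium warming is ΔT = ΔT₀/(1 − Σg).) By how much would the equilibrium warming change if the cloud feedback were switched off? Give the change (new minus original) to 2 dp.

Original: g = 0.873, ΔT = 2.6/(1−0.873) = 20.4724 °C.
Without cloud: g' = 0.618, ΔT' = 2.6/(1−0.618) = 6.8063 °C.
Change = 6.8063 − 20.4724 = -13.67 °C.

-13.67 °C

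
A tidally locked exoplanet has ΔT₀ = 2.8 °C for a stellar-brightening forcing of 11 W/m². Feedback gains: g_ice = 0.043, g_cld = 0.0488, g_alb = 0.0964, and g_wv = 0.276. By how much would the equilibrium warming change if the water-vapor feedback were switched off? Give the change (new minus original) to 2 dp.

-1.78 °C

Original: g = 0.4642, ΔT = 2.8/(1−0.4642) = 5.2258 °C.
Without water-vapor: g' = 0.1882, ΔT' = 2.8/(1−0.1882) = 3.4491 °C.
Change = 3.4491 − 5.2258 = -1.78 °C.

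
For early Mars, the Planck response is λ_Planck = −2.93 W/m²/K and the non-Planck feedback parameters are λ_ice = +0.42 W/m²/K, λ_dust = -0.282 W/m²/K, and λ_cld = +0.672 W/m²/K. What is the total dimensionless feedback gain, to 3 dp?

0.276

Convert to gains: g_ice = 0.42/2.93 = 0.1433; g_dust = -0.282/2.93 = -0.09625; g_cld = 0.672/2.93 = 0.2294.
Total gain g = 0.27645.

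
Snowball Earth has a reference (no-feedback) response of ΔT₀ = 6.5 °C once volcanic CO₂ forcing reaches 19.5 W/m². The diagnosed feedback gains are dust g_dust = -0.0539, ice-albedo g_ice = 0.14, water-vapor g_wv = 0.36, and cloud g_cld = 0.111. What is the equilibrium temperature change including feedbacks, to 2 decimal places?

Total gain g = -0.0539 + 0.14 + 0.36 + 0.111 = 0.5571.
Amplification A = 1/(1 − 0.5571) = 2.258.
ΔT = 6.5 × 2.258 = 14.68 °C.

14.68 °C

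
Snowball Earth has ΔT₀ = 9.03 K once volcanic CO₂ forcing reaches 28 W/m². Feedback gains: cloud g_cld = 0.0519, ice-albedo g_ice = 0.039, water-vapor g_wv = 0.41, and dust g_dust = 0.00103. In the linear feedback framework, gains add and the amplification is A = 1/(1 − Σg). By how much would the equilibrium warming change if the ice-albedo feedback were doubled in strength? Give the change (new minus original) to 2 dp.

1.54 K

Original: g = 0.50193, ΔT = 9.03/(1−0.50193) = 18.1300 K.
With doubled ice-albedo: g' = 0.54093, ΔT' = 9.03/(1−0.54093) = 19.6702 K.
Change = 19.6702 − 18.1300 = 1.54 K.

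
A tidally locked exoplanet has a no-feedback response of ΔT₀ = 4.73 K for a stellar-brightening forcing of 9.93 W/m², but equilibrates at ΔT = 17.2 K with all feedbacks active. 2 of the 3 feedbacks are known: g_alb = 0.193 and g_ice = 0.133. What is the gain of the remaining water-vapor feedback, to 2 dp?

Amplification A = ΔT/ΔT₀ = 17.2/4.73 = 3.636.
Total gain g = 1 − 1/A = 1 − 1/3.636 = 0.725.
Known gains sum to 0.193 + 0.133 = 0.326.
g_wv = 0.725 − 0.326 = 0.40.

0.40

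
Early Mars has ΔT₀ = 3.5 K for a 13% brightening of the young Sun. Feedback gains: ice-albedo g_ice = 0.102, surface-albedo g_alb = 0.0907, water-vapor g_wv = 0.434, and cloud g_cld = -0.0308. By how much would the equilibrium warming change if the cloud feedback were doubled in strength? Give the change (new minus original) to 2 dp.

Original: g = 0.5959, ΔT = 3.5/(1−0.5959) = 8.6612 K.
With doubled cloud: g' = 0.5651, ΔT' = 3.5/(1−0.5651) = 8.0478 K.
Change = 8.0478 − 8.6612 = -0.61 K.

-0.61 K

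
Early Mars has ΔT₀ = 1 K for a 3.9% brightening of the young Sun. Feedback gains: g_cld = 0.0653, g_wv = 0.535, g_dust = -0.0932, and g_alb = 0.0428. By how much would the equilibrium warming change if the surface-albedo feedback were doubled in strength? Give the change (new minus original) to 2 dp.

Original: g = 0.5499, ΔT = 1/(1−0.5499) = 2.2217 K.
With doubled surface-albedo: g' = 0.5927, ΔT' = 1/(1−0.5927) = 2.4552 K.
Change = 2.4552 − 2.2217 = 0.23 K.

0.23 K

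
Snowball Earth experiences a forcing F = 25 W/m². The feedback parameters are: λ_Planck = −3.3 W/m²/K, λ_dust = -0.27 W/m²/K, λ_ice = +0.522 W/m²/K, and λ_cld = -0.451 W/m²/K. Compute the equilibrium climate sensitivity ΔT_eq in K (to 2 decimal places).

7.14 K

Net feedback parameter λ = (−3.3) + (-0.27) + (+0.522) + (-0.451) = -3.499 W/m²/K.
ΔT = −F/λ = −25/(-3.499) = 7.14 K.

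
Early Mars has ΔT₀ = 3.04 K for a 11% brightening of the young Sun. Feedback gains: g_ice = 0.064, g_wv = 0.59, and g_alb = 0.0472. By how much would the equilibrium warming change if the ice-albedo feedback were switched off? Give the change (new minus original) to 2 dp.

-1.79 K

Original: g = 0.7012, ΔT = 3.04/(1−0.7012) = 10.1740 K.
Without ice-albedo: g' = 0.6372, ΔT' = 3.04/(1−0.6372) = 8.3793 K.
Change = 8.3793 − 10.1740 = -1.79 K.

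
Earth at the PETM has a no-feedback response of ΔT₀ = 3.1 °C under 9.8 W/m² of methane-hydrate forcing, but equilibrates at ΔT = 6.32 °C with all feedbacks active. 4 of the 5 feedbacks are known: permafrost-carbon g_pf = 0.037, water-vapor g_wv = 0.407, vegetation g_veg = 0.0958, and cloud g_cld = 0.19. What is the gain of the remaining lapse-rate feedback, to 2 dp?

-0.22

Amplification A = ΔT/ΔT₀ = 6.32/3.1 = 2.039.
Total gain g = 1 − 1/A = 1 − 1/2.039 = 0.5096.
Known gains sum to 0.037 + 0.407 + 0.0958 + 0.19 = 0.7298.
g_lr = 0.5096 − 0.7298 = -0.22.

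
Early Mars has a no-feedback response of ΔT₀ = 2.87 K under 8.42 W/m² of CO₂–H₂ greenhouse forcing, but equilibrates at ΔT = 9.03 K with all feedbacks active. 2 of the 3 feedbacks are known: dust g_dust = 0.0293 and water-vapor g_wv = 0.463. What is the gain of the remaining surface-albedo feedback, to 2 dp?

0.19

Amplification A = ΔT/ΔT₀ = 9.03/2.87 = 3.146.
Total gain g = 1 − 1/A = 1 − 1/3.146 = 0.6821.
Known gains sum to 0.0293 + 0.463 = 0.4923.
g_alb = 0.6821 − 0.4923 = 0.19.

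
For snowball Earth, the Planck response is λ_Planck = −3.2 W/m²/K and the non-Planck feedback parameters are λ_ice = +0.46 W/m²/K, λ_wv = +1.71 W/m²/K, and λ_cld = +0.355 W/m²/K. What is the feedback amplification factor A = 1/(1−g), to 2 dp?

4.74

Convert to gains: g_ice = 0.46/3.2 = 0.1437; g_wv = 1.71/3.2 = 0.5344; g_cld = 0.355/3.2 = 0.1109.
Total gain g = 0.789.
A = 1/(1 − 0.789) = 4.74.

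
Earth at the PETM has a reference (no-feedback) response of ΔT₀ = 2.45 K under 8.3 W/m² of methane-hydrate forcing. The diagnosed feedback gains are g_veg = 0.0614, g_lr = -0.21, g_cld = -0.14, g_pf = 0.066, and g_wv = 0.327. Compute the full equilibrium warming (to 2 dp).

Total gain g = 0.0614 − 0.21 − 0.14 + 0.066 + 0.327 = 0.1044.
Amplification A = 1/(1 − 0.1044) = 1.117.
ΔT = 2.45 × 1.117 = 2.74 K.

2.74 K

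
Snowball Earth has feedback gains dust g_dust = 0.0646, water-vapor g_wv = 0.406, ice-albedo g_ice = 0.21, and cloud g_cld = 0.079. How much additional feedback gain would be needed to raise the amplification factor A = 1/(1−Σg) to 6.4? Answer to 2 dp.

0.08

Current total gain = 0.7596.
Target gain for A = 6.4: g* = 1 − 1/6.4 = 0.8438.
Additional gain needed = 0.8438 − 0.7596 = 0.08.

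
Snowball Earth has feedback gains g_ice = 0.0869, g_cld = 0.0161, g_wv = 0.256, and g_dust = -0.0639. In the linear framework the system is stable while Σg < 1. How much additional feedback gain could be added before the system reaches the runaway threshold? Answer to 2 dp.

0.70

Current total gain = 0.0869 + 0.0161 + 0.256 − 0.0639 = 0.2951.
Margin to runaway = 1 − 0.2951 = 0.70.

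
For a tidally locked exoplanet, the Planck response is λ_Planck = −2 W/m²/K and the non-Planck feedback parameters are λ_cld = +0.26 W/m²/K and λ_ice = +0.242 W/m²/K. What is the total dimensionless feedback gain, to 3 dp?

0.251

Convert to gains: g_cld = 0.26/2 = 0.13; g_ice = 0.242/2 = 0.121.
Total gain g = 0.251.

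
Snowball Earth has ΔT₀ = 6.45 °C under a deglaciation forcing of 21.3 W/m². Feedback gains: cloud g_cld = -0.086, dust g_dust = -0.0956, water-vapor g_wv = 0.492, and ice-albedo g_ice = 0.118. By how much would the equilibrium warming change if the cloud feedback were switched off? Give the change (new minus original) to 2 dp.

Original: g = 0.4284, ΔT = 6.45/(1−0.4284) = 11.2841 °C.
Without cloud: g' = 0.5144, ΔT' = 6.45/(1−0.5144) = 13.2825 °C.
Change = 13.2825 − 11.2841 = 2.00 °C.

2.00 °C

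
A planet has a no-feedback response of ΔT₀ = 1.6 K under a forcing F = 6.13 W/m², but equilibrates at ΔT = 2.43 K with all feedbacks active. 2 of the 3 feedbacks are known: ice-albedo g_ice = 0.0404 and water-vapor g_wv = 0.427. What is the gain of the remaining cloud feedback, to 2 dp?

-0.13

Amplification A = ΔT/ΔT₀ = 2.43/1.6 = 1.519.
Total gain g = 1 − 1/A = 1 − 1/1.519 = 0.3417.
Known gains sum to 0.0404 + 0.427 = 0.4674.
g_cld = 0.3417 − 0.4674 = -0.13.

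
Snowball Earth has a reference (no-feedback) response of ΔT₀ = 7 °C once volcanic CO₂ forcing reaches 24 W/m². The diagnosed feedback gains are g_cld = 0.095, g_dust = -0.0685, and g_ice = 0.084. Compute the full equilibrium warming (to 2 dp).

Total gain g = 0.095 − 0.0685 + 0.084 = 0.1105.
Amplification A = 1/(1 − 0.1105) = 1.124.
ΔT = 7 × 1.124 = 7.87 °C.

7.87 °C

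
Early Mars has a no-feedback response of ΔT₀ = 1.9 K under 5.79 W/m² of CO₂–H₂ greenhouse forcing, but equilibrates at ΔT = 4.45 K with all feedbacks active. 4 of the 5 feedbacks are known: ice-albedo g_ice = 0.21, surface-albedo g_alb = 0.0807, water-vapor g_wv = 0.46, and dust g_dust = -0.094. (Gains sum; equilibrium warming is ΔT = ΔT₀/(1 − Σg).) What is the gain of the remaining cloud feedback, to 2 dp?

Amplification A = ΔT/ΔT₀ = 4.45/1.9 = 2.342.
Total gain g = 1 − 1/A = 1 − 1/2.342 = 0.573.
Known gains sum to 0.21 + 0.0807 + 0.46 − 0.094 = 0.6567.
g_cld = 0.573 − 0.6567 = -0.08.

-0.08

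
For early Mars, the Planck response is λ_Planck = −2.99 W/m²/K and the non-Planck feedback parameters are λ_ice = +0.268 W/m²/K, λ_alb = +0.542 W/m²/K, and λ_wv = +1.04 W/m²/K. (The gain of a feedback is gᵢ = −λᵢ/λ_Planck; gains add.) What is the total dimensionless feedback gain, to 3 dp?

0.619

Convert to gains: g_ice = 0.268/2.99 = 0.08963; g_alb = 0.542/2.99 = 0.1813; g_wv = 1.04/2.99 = 0.3478.
Total gain g = 0.61873.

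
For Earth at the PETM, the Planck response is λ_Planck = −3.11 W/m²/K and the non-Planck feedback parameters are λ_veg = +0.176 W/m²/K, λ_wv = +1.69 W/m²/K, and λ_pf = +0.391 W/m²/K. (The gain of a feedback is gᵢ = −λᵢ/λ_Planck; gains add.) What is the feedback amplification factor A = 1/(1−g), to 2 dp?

3.65

Convert to gains: g_veg = 0.176/3.11 = 0.05659; g_wv = 1.69/3.11 = 0.5434; g_pf = 0.391/3.11 = 0.1257.
Total gain g = 0.72569.
A = 1/(1 − 0.72569) = 3.65.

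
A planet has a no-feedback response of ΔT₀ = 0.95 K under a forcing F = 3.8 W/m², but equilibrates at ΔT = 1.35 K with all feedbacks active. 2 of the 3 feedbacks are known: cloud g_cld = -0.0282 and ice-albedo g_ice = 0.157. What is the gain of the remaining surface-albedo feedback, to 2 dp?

Amplification A = ΔT/ΔT₀ = 1.35/0.95 = 1.421.
Total gain g = 1 − 1/A = 1 − 1/1.421 = 0.2963.
Known gains sum to -0.0282 + 0.157 = 0.1288.
g_alb = 0.2963 − 0.1288 = 0.17.

0.17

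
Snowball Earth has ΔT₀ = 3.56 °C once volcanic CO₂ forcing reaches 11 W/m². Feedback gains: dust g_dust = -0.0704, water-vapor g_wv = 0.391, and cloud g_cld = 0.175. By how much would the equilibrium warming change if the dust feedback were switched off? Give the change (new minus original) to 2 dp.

Original: g = 0.4956, ΔT = 3.56/(1−0.4956) = 7.0579 °C.
Without dust: g' = 0.566, ΔT' = 3.56/(1−0.566) = 8.2028 °C.
Change = 8.2028 − 7.0579 = 1.14 °C.

1.14 °C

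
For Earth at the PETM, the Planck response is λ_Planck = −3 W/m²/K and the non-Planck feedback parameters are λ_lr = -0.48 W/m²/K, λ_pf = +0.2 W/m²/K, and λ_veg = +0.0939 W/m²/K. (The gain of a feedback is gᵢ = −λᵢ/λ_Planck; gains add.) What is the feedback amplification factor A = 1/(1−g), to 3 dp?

Convert to gains: g_lr = -0.48/3 = -0.16; g_pf = 0.2/3 = 0.06667; g_veg = 0.0939/3 = 0.0313.
Total gain g = -0.06203.
A = 1/(1 + 0.06203) = 0.942.

0.942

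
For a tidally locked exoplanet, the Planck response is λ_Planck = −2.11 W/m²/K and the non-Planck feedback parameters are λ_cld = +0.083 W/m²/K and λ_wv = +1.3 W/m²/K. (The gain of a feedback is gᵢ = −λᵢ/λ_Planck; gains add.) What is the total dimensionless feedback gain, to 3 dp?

0.655

Convert to gains: g_cld = 0.083/2.11 = 0.03934; g_wv = 1.3/2.11 = 0.6161.
Total gain g = 0.65544.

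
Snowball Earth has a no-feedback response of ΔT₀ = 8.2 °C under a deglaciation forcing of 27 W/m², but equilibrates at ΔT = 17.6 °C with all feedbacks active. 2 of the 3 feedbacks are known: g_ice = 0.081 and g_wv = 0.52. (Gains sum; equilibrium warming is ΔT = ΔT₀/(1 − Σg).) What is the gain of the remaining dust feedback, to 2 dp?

-0.07

Amplification A = ΔT/ΔT₀ = 17.6/8.2 = 2.146.
Total gain g = 1 − 1/A = 1 − 1/2.146 = 0.534.
Known gains sum to 0.081 + 0.52 = 0.601.
g_dust = 0.534 − 0.601 = -0.07.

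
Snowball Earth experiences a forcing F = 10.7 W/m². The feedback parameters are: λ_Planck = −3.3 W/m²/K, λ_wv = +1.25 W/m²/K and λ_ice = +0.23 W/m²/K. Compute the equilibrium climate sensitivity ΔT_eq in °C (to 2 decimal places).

Net feedback parameter λ = (−3.3) + (+1.25) + (+0.23) = -1.82 W/m²/K.
ΔT = −F/λ = −10.7/(-1.82) = 5.88 °C.

5.88 °C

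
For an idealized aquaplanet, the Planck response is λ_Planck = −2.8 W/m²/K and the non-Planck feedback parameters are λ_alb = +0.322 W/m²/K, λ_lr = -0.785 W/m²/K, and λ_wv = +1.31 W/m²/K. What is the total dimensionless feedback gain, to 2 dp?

0.30

Convert to gains: g_alb = 0.322/2.8 = 0.115; g_lr = -0.785/2.8 = -0.2804; g_wv = 1.31/2.8 = 0.4679.
Total gain g = 0.3025.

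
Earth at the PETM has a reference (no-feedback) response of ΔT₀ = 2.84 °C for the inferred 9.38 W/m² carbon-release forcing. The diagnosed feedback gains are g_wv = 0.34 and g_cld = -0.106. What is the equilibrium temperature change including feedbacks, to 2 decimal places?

Total gain g = 0.34 − 0.106 = 0.234.
Amplification A = 1/(1 − 0.234) = 1.305.
ΔT = 2.84 × 1.305 = 3.71 °C.

3.71 °C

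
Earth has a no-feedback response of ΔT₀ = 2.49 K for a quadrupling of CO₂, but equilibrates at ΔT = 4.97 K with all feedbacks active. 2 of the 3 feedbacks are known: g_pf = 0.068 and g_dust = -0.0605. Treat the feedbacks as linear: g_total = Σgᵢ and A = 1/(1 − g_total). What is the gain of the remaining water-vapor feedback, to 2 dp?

Amplification A = ΔT/ΔT₀ = 4.97/2.49 = 1.996.
Total gain g = 1 − 1/A = 1 − 1/1.996 = 0.499.
Known gains sum to 0.068 − 0.0605 = 0.0075.
g_wv = 0.499 − 0.0075 = 0.49.

0.49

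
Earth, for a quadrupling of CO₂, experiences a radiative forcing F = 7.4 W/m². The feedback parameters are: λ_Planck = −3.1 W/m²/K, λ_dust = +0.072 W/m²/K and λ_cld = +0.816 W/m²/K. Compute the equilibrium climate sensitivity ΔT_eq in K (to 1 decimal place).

Net feedback parameter λ = (−3.1) + (+0.072) + (+0.816) = -2.212 W/m²/K.
ΔT = −F/λ = −7.4/(-2.212) = 3.3 K.

3.3 K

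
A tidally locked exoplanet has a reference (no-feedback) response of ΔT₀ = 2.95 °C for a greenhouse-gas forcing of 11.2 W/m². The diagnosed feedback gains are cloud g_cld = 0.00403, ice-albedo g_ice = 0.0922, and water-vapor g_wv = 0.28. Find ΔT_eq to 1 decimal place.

Total gain g = 0.00403 + 0.0922 + 0.28 = 0.37623.
Amplification A = 1/(1 − 0.37623) = 1.603.
ΔT = 2.95 × 1.603 = 4.7 °C.

4.7 °C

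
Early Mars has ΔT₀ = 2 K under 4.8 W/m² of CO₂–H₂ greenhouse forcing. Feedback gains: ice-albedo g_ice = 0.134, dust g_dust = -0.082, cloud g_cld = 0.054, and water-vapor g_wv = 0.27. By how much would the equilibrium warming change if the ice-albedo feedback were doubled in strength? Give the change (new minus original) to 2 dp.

0.88 K

Original: g = 0.376, ΔT = 2/(1−0.376) = 3.2051 K.
With doubled ice-albedo: g' = 0.51, ΔT' = 2/(1−0.51) = 4.0816 K.
Change = 4.0816 − 3.2051 = 0.88 K.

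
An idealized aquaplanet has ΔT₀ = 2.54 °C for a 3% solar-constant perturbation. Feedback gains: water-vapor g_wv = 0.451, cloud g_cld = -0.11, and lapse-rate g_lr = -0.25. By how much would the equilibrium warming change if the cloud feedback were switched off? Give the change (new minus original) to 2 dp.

0.38 °C

Original: g = 0.091, ΔT = 2.54/(1−0.091) = 2.7943 °C.
Without cloud: g' = 0.201, ΔT' = 2.54/(1−0.201) = 3.1790 °C.
Change = 3.1790 − 2.7943 = 0.38 °C.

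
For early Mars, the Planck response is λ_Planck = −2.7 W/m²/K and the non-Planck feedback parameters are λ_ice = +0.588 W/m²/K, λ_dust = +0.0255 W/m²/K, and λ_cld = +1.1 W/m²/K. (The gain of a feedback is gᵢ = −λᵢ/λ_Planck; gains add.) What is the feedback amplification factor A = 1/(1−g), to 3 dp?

2.737

Convert to gains: g_ice = 0.588/2.7 = 0.2178; g_dust = 0.0255/2.7 = 0.009444; g_cld = 1.1/2.7 = 0.4074.
Total gain g = 0.634644.
A = 1/(1 − 0.634644) = 2.737.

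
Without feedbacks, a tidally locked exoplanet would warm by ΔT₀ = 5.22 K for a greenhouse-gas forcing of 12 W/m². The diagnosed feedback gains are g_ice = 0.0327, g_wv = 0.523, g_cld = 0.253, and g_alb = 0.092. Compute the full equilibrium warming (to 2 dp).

52.57 K

Total gain g = 0.0327 + 0.523 + 0.253 + 0.092 = 0.9007.
Amplification A = 1/(1 − 0.9007) = 10.07.
ΔT = 5.22 × 10.07 = 52.57 K.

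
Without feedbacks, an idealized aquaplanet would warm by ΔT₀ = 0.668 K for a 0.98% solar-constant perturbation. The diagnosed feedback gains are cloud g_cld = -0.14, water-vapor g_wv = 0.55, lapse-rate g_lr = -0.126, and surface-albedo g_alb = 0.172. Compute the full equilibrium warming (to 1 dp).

1.2 K

Total gain g = -0.14 + 0.55 − 0.126 + 0.172 = 0.456.
Amplification A = 1/(1 − 0.456) = 1.838.
ΔT = 0.668 × 1.838 = 1.2 K.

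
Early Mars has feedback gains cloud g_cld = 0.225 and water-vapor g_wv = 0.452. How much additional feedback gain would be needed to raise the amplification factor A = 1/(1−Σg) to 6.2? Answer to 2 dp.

0.16

Current total gain = 0.677.
Target gain for A = 6.2: g* = 1 − 1/6.2 = 0.8387.
Additional gain needed = 0.8387 − 0.677 = 0.16.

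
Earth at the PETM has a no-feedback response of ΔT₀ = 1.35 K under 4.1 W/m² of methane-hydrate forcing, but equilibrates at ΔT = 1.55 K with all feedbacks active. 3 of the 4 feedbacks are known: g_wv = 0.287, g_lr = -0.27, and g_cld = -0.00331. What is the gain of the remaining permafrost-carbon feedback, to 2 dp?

0.12

Amplification A = ΔT/ΔT₀ = 1.55/1.35 = 1.148.
Total gain g = 1 − 1/A = 1 − 1/1.148 = 0.1289.
Known gains sum to 0.287 − 0.27 − 0.00331 = 0.01369.
g_pf = 0.1289 − 0.01369 = 0.12.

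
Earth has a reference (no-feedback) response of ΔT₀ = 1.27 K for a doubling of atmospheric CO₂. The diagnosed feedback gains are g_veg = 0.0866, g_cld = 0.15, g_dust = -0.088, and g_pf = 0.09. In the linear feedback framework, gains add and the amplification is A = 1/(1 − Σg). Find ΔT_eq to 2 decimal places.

1.67 K

Total gain g = 0.0866 + 0.15 − 0.088 + 0.09 = 0.2386.
Amplification A = 1/(1 − 0.2386) = 1.313.
ΔT = 1.27 × 1.313 = 1.67 K.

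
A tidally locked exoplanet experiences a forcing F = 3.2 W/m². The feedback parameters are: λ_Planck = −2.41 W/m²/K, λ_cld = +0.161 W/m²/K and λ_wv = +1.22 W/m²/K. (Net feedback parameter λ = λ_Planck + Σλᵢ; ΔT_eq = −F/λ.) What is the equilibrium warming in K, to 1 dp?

3.1 K

Net feedback parameter λ = (−2.41) + (+0.161) + (+1.22) = -1.029 W/m²/K.
ΔT = −F/λ = −3.2/(-1.029) = 3.1 K.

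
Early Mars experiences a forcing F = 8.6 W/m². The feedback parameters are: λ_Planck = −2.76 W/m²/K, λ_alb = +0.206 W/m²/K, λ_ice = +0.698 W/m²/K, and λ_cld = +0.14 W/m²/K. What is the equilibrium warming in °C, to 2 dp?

5.01 °C

Net feedback parameter λ = (−2.76) + (+0.206) + (+0.698) + (+0.14) = -1.716 W/m²/K.
ΔT = −F/λ = −8.6/(-1.716) = 5.01 °C.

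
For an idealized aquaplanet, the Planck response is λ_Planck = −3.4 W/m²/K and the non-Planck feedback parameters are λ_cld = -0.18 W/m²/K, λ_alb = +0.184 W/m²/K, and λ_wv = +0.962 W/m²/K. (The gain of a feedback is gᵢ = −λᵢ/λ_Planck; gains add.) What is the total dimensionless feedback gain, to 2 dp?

Convert to gains: g_cld = -0.18/3.4 = -0.05294; g_alb = 0.184/3.4 = 0.05412; g_wv = 0.962/3.4 = 0.2829.
Total gain g = 0.28408.

0.28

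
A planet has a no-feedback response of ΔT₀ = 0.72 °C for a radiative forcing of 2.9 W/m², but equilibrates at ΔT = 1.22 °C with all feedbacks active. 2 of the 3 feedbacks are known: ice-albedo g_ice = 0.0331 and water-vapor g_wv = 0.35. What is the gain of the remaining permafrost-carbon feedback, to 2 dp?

0.03

Amplification A = ΔT/ΔT₀ = 1.22/0.72 = 1.694.
Total gain g = 1 − 1/A = 1 − 1/1.694 = 0.4097.
Known gains sum to 0.0331 + 0.35 = 0.3831.
g_pf = 0.4097 − 0.3831 = 0.03.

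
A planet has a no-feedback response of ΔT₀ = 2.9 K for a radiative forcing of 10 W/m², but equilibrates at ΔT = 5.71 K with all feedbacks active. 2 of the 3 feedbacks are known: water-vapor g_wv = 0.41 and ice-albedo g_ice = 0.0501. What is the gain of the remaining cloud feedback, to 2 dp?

0.03

Amplification A = ΔT/ΔT₀ = 5.71/2.9 = 1.969.
Total gain g = 1 − 1/A = 1 − 1/1.969 = 0.4921.
Known gains sum to 0.41 + 0.0501 = 0.4601.
g_cld = 0.4921 − 0.4601 = 0.03.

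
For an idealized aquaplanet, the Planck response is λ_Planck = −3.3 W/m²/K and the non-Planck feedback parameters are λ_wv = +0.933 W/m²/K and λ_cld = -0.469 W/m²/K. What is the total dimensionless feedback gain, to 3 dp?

0.141

Convert to gains: g_wv = 0.933/3.3 = 0.2827; g_cld = -0.469/3.3 = -0.1421.
Total gain g = 0.1406.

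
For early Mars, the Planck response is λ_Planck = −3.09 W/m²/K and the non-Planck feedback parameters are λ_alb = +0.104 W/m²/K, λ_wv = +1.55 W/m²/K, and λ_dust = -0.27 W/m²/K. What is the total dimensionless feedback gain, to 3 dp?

Convert to gains: g_alb = 0.104/3.09 = 0.03366; g_wv = 1.55/3.09 = 0.5016; g_dust = -0.27/3.09 = -0.08738.
Total gain g = 0.44788.

0.448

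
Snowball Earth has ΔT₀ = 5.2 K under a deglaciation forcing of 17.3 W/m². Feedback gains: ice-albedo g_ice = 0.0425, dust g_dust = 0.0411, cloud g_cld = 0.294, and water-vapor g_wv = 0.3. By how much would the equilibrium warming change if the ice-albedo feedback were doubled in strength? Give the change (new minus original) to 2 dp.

2.45 K

Original: g = 0.6776, ΔT = 5.2/(1−0.6776) = 16.1290 K.
With doubled ice-albedo: g' = 0.7201, ΔT' = 5.2/(1−0.7201) = 18.5781 K.
Change = 18.5781 − 16.1290 = 2.45 K.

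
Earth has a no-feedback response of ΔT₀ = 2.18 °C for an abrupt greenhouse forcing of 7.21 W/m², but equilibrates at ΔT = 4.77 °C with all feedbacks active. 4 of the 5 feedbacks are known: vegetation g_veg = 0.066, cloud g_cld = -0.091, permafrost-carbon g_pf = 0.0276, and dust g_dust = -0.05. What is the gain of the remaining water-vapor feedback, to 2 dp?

0.59

Amplification A = ΔT/ΔT₀ = 4.77/2.18 = 2.188.
Total gain g = 1 − 1/A = 1 − 1/2.188 = 0.543.
Known gains sum to 0.066 − 0.091 + 0.0276 − 0.05 = -0.0474.
g_wv = 0.543 + 0.0474 = 0.59.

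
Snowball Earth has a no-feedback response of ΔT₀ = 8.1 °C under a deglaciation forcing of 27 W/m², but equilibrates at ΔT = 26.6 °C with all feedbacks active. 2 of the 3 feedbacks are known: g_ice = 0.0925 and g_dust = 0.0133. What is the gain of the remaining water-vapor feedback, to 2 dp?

Amplification A = ΔT/ΔT₀ = 26.6/8.1 = 3.284.
Total gain g = 1 − 1/A = 1 − 1/3.284 = 0.6955.
Known gains sum to 0.0925 + 0.0133 = 0.1058.
g_wv = 0.6955 − 0.1058 = 0.59.

0.59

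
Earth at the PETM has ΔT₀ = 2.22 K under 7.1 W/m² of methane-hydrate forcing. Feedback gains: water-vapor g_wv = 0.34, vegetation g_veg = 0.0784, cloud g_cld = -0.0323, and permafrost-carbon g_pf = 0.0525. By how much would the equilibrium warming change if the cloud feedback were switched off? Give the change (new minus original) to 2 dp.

0.24 K

Original: g = 0.4386, ΔT = 2.22/(1−0.4386) = 3.9544 K.
Without cloud: g' = 0.4709, ΔT' = 2.22/(1−0.4709) = 4.1958 K.
Change = 4.1958 − 3.9544 = 0.24 K.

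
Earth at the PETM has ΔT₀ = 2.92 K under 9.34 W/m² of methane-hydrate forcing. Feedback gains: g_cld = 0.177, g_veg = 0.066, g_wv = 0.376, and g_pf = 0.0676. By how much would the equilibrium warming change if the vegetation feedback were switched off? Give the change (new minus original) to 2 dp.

-1.62 K

Original: g = 0.6866, ΔT = 2.92/(1−0.6866) = 9.3172 K.
Without vegetation: g' = 0.6206, ΔT' = 2.92/(1−0.6206) = 7.6964 K.
Change = 7.6964 − 9.3172 = -1.62 K.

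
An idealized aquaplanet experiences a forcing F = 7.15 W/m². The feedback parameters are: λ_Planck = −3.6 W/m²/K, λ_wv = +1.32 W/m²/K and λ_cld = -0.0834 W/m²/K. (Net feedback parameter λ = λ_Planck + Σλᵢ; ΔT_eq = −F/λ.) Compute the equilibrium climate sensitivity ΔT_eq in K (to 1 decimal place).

Net feedback parameter λ = (−3.6) + (+1.32) + (-0.0834) = -2.3634 W/m²/K.
ΔT = −F/λ = −7.15/(-2.3634) = 3.0 K.

3.0 K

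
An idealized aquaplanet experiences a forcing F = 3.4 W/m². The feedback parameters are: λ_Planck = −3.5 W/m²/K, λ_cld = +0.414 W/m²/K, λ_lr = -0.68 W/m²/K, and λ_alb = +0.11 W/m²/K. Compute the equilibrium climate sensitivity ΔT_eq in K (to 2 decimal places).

0.93 K

Net feedback parameter λ = (−3.5) + (+0.414) + (-0.68) + (+0.11) = -3.656 W/m²/K.
ΔT = −F/λ = −3.4/(-3.656) = 0.93 K.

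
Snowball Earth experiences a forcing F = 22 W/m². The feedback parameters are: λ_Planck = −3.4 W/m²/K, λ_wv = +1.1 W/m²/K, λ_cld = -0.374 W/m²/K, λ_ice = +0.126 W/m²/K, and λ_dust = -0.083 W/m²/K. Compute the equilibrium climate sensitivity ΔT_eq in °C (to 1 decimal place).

Net feedback parameter λ = (−3.4) + (+1.1) + (-0.374) + (+0.126) + (-0.083) = -2.631 W/m²/K.
ΔT = −F/λ = −22/(-2.631) = 8.4 °C.

8.4 °C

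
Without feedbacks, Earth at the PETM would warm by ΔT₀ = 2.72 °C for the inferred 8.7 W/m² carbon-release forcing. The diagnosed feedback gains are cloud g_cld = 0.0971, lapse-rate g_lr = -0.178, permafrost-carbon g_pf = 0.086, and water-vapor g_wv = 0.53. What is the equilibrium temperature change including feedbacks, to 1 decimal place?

5.9 °C

Total gain g = 0.0971 − 0.178 + 0.086 + 0.53 = 0.5351.
Amplification A = 1/(1 − 0.5351) = 2.151.
ΔT = 2.72 × 2.151 = 5.9 °C.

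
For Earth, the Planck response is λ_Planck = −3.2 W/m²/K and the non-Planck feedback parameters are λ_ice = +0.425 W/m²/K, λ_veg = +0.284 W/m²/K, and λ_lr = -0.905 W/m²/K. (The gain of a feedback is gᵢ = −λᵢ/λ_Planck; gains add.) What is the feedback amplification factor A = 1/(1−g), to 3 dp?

Convert to gains: g_ice = 0.425/3.2 = 0.1328; g_veg = 0.284/3.2 = 0.08875; g_lr = -0.905/3.2 = -0.2828.
Total gain g = -0.06125.
A = 1/(1 + 0.06125) = 0.942.

0.942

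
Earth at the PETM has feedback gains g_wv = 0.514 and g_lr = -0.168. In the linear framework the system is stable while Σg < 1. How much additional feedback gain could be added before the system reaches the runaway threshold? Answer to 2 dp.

0.65

Current total gain = 0.514 − 0.168 = 0.346.
Margin to runaway = 1 − 0.346 = 0.65.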